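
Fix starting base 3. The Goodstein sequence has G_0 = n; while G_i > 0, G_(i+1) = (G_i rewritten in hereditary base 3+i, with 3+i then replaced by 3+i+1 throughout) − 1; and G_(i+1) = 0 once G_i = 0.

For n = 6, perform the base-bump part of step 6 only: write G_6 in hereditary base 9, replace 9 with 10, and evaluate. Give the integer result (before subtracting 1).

6

G_0=6  [base 3] 2·3  →[3↦4]→  2·4 = 8  −1 ⇒ G_1=7
G_1=7  [base 4] 4 + 3  →[4↦5]→  5 + 3 = 8  −1 ⇒ G_2=7
G_2=7  [base 5] 5 + 2  →[5↦6]→  6 + 2 = 8  −1 ⇒ G_3=7
G_3=7  [base 6] 6 + 1  →[6↦7]→  7 + 1 = 8  −1 ⇒ G_4=7
G_4=7  [base 7] 7  →[7↦8]→  8 = 8  −1 ⇒ G_5=7
G_5=7  [base 8] 7  →[8↦9]→  7 = 7  −1 ⇒ G_6=6
G_6=6  [base 9] 6  →[9↦10]→  6 = 6  −1 ⇒ G_7=5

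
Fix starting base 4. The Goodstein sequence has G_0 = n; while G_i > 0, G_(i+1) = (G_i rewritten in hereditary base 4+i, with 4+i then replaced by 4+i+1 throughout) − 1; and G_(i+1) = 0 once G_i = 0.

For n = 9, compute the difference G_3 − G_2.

0

base 4: 9 = 2·4 + 1; at 5: 2·5 + 1 = 11; next = 10
base 5: 10 = 2·5; at 6: 2·6 = 12; next = 11
base 6: 11 = 6 + 5; at 7: 7 + 5 = 12; next = 11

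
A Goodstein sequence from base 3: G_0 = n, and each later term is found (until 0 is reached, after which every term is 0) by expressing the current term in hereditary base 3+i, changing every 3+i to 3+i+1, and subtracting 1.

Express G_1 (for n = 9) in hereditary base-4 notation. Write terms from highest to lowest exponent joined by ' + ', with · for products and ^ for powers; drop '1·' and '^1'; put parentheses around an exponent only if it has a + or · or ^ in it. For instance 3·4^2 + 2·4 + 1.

3·4 + 3

[0] 9 ≡ 3^2 (base 3). Lift 4: 16. −1: 15.
[1] 15 ≡ 3·4 + 3 (base 4). Lift 5: 18. −1: 17.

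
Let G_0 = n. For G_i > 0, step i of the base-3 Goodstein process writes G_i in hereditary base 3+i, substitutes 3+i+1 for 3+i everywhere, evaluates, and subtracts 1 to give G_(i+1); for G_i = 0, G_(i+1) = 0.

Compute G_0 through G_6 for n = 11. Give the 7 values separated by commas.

11, 17, 25, 35, 39, 43, 47

[0] 11 ≡ 3^2 + 2 (base 3). Lift 4: 18. −1: 17.
[1] 17 ≡ 4^2 + 1 (base 4). Lift 5: 26. −1: 25.
[2] 25 ≡ 5^2 (base 5). Lift 6: 36. −1: 35.
[3] 35 ≡ 5·6 + 5 (base 6). Lift 7: 40. −1: 39.
[4] 39 ≡ 5·7 + 4 (base 7). Lift 8: 44. −1: 43.
[5] 43 ≡ 5·8 + 3 (base 8). Lift 9: 48. −1: 47.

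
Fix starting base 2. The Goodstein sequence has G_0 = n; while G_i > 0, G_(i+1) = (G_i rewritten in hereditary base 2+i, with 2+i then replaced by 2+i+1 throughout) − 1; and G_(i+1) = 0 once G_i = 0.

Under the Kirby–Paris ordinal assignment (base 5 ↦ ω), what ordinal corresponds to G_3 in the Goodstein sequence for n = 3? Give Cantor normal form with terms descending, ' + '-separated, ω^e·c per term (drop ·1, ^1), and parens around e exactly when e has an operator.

2

step 0: 3 = 2 + 1; sub 3 for 2: 3 + 1; = 4; G_1 = 4−1 = 3
step 1: 3 = 3; sub 4 for 3: 4; = 4; G_2 = 4−1 = 3
step 2: 3 = 3; sub 5 for 4: 3; = 3; G_3 = 3−1 = 2
step 3: 2 = 2; sub 6 for 5: 2; = 2; G_4 = 2−1 = 1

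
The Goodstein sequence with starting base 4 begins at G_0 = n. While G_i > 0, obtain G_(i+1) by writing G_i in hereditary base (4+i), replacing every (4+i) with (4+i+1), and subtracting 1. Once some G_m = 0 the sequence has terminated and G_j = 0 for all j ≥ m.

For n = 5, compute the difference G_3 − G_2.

-1

5 —HB4→ 4 + 1 —bump→ 5 + 1 = 6 —(−1)→ 5
5 —HB5→ 5 —bump→ 6 = 6 —(−1)→ 5
5 —HB6→ 5 —bump→ 5 = 5 —(−1)→ 4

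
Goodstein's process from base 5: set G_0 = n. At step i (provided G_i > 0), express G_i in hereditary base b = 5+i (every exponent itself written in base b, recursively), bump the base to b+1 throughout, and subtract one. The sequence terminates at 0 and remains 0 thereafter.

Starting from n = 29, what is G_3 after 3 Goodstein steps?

65

[0] 29 ≡ 5^2 + 4 (base 5). Lift 6: 40. −1: 39.
[1] 39 ≡ 6^2 + 3 (base 6). Lift 7: 52. −1: 51.
[2] 51 ≡ 7^2 + 2 (base 7). Lift 8: 66. −1: 65.
[3] 65 ≡ 8^2 + 1 (base 8). Lift 9: 82. −1: 81.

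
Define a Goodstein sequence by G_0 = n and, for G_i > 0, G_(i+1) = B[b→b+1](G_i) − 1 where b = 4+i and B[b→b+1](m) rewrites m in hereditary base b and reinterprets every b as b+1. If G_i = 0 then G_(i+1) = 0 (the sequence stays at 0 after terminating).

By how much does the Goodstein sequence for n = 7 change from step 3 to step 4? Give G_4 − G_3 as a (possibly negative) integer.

0

step 0: 7 = 4 + 3; sub 5 for 4: 5 + 3; = 8; G_1 = 8−1 = 7
step 1: 7 = 5 + 2; sub 6 for 5: 6 + 2; = 8; G_2 = 8−1 = 7
step 2: 7 = 6 + 1; sub 7 for 6: 7 + 1; = 8; G_3 = 8−1 = 7
step 3: 7 = 7; sub 8 for 7: 8; = 8; G_4 = 8−1 = 7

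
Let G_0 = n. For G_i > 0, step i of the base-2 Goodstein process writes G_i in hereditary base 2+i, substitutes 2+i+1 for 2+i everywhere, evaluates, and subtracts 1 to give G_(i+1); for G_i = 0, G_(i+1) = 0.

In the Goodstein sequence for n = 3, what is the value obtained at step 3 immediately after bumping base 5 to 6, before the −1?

[0] 3 ≡ 2 + 1 (base 2). Lift 3: 4. −1: 3.
[1] 3 ≡ 3 (base 3). Lift 4: 4. −1: 3.
[2] 3 ≡ 3 (base 4). Lift 5: 3. −1: 2.

2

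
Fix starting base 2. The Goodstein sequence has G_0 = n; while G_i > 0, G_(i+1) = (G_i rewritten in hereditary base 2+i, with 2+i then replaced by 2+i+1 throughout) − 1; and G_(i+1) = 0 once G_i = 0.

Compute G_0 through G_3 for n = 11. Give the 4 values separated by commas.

11, 84, 1027, 15627

i=0: 11 = 2^(2 + 1) + 2 + 1 (b=2); 2→3: 3^(3 + 1) + 3 + 1 = 85; 85−1 = 84
i=1: 84 = 3^(3 + 1) + 3 (b=3); 3→4: 4^(4 + 1) + 4 = 1028; 1028−1 = 1027
i=2: 1027 = 4^(4 + 1) + 3 (b=4); 4→5: 5^(5 + 1) + 3 = 15628; 15628−1 = 15627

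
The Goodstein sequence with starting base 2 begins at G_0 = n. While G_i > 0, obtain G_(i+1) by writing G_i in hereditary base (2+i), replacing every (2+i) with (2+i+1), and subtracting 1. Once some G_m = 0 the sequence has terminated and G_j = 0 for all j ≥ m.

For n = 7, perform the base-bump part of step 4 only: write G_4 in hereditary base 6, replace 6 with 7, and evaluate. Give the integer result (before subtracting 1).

823544

step 0: 7 = 2^2 + 2 + 1; sub 3 for 2: 3^3 + 3 + 1; = 31; G_1 = 31−1 = 30
step 1: 30 = 3^3 + 3; sub 4 for 3: 4^4 + 4; = 260; G_2 = 260−1 = 259
step 2: 259 = 4^4 + 3; sub 5 for 4: 5^5 + 3; = 3128; G_3 = 3128−1 = 3127
step 3: 3127 = 5^5 + 2; sub 6 for 5: 6^6 + 2; = 46658; G_4 = 46658−1 = 46657
step 4: 46657 = 6^6 + 1; sub 7 for 6: 7^7 + 1; = 823544; G_5 = 823544−1 = 823543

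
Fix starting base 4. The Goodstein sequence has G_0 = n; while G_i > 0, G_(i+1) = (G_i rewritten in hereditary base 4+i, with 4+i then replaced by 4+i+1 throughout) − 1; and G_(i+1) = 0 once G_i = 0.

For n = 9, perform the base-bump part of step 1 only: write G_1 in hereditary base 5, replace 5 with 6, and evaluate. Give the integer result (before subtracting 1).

base 4: 9 = 2·4 + 1; at 5: 2·5 + 1 = 11; next = 10
base 5: 10 = 2·5; at 6: 2·6 = 12; next = 11

12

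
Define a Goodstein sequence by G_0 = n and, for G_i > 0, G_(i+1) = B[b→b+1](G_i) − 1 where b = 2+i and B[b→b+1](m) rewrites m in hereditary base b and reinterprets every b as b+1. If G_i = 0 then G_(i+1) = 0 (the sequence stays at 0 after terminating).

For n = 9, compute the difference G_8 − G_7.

28837739404

(0) 9|_2 = 2^(2 + 1) + 1 ↦ 3^(3 + 1) + 1|_3 = 82 ⇒ 81
(1) 81|_3 = 3^(3 + 1) ↦ 4^(4 + 1)|_4 = 1024 ⇒ 1023
(2) 1023|_4 = 3·4^4 + 3·4^3 + 3·4^2 + 3·4 + 3 ↦ 3·5^5 + 3·5^3 + 3·5^2 + 3·5 + 3|_5 = 9843 ⇒ 9842
(3) 9842|_5 = 3·5^5 + 3·5^3 + 3·5^2 + 3·5 + 2 ↦ 3·6^6 + 3·6^3 + 3·6^2 + 3·6 + 2|_6 = 140744 ⇒ 140743
(4) 140743|_6 = 3·6^6 + 3·6^3 + 3·6^2 + 3·6 + 1 ↦ 3·7^7 + 3·7^3 + 3·7^2 + 3·7 + 1|_7 = 2471827 ⇒ 2471826
(5) 2471826|_7 = 3·7^7 + 3·7^3 + 3·7^2 + 3·7 ↦ 3·8^8 + 3·8^3 + 3·8^2 + 3·8|_8 = 50333400 ⇒ 50333399
(6) 50333399|_8 = 3·8^8 + 3·8^3 + 3·8^2 + 2·8 + 7 ↦ 3·9^9 + 3·9^3 + 3·9^2 + 2·9 + 7|_9 = 1162263922 ⇒ 1162263921
(7) 1162263921|_9 = 3·9^9 + 3·9^3 + 3·9^2 + 2·9 + 6 ↦ 3·10^10 + 3·10^3 + 3·10^2 + 2·10 + 6|_10 = 30000003326 ⇒ 30000003325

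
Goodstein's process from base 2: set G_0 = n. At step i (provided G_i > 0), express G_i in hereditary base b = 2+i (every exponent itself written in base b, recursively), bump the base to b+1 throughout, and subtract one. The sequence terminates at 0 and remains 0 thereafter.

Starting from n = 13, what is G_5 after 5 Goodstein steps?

13 —HB2→ 2^(2 + 1) + 2^2 + 1 —bump→ 3^(3 + 1) + 3^3 + 1 = 109 —(−1)→ 108
108 —HB3→ 3^(3 + 1) + 3^3 —bump→ 4^(4 + 1) + 4^4 = 1280 —(−1)→ 1279
1279 —HB4→ 4^(4 + 1) + 3·4^3 + 3·4^2 + 3·4 + 3 —bump→ 5^(5 + 1) + 3·5^3 + 3·5^2 + 3·5 + 3 = 16093 —(−1)→ 16092
16092 —HB5→ 5^(5 + 1) + 3·5^3 + 3·5^2 + 3·5 + 2 —bump→ 6^(6 + 1) + 3·6^3 + 3·6^2 + 3·6 + 2 = 280712 —(−1)→ 280711
280711 —HB6→ 6^(6 + 1) + 3·6^3 + 3·6^2 + 3·6 + 1 —bump→ 7^(7 + 1) + 3·7^3 + 3·7^2 + 3·7 + 1 = 5765999 —(−1)→ 5765998

5765998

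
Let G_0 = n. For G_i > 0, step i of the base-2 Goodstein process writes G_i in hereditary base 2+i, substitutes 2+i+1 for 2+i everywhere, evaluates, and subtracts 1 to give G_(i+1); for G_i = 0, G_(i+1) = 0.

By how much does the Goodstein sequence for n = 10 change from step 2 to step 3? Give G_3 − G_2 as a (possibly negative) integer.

i=0: 10 = 2^(2 + 1) + 2 (b=2); 2→3: 3^(3 + 1) + 3 = 84; 84−1 = 83
i=1: 83 = 3^(3 + 1) + 2 (b=3); 3→4: 4^(4 + 1) + 2 = 1026; 1026−1 = 1025
i=2: 1025 = 4^(4 + 1) + 1 (b=4); 4→5: 5^(5 + 1) + 1 = 15626; 15626−1 = 15625

14600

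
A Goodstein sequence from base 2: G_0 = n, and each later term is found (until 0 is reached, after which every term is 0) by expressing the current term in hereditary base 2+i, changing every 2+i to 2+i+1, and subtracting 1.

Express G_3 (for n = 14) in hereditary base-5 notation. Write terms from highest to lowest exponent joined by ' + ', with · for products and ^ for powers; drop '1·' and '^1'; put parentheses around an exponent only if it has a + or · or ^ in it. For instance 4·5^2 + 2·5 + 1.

5^(5 + 1) + 5^5

[0] 14 ≡ 2^(2 + 1) + 2^2 + 2 (base 2). Lift 3: 111. −1: 110.
[1] 110 ≡ 3^(3 + 1) + 3^3 + 2 (base 3). Lift 4: 1282. −1: 1281.
[2] 1281 ≡ 4^(4 + 1) + 4^4 + 1 (base 4). Lift 5: 18751. −1: 18750.
[3] 18750 ≡ 5^(5 + 1) + 5^5 (base 5). Lift 6: 326592. −1: 326591.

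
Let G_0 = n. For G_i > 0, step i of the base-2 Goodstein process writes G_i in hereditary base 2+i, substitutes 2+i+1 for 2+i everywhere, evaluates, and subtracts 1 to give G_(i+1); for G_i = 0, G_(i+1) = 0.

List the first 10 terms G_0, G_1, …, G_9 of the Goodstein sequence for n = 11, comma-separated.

11, 84, 1027, 15627, 279937, 5764801, 134217727, 2749609302, 70077777775, 1997331745490

step 0: 11 = 2^(2 + 1) + 2 + 1; sub 3 for 2: 3^(3 + 1) + 3 + 1; = 85; G_1 = 85−1 = 84
step 1: 84 = 3^(3 + 1) + 3; sub 4 for 3: 4^(4 + 1) + 4; = 1028; G_2 = 1028−1 = 1027
step 2: 1027 = 4^(4 + 1) + 3; sub 5 for 4: 5^(5 + 1) + 3; = 15628; G_3 = 15628−1 = 15627
step 3: 15627 = 5^(5 + 1) + 2; sub 6 for 5: 6^(6 + 1) + 2; = 279938; G_4 = 279938−1 = 279937
step 4: 279937 = 6^(6 + 1) + 1; sub 7 for 6: 7^(7 + 1) + 1; = 5764802; G_5 = 5764802−1 = 5764801
step 5: 5764801 = 7^(7 + 1); sub 8 for 7: 8^(8 + 1); = 134217728; G_6 = 134217728−1 = 134217727
step 6: 134217727 = 7·8^8 + 7·8^7 + 7·8^6 + 7·8^5 + 7·8^4 + 7·8^3 + 7·8^2 + 7·8 + 7; sub 9 for 8: 7·9^9 + 7·9^7 + 7·9^6 + 7·9^5 + 7·9^4 + 7·9^3 + 7·9^2 + 7·9 + 7; = 2749609303; G_7 = 2749609303−1 = 2749609302
step 7: 2749609302 = 7·9^9 + 7·9^7 + 7·9^6 + 7·9^5 + 7·9^4 + 7·9^3 + 7·9^2 + 7·9 + 6; sub 10 for 9: 7·10^10 + 7·10^7 + 7·10^6 + 7·10^5 + 7·10^4 + 7·10^3 + 7·10^2 + 7·10 + 6; = 70077777776; G_8 = 70077777776−1 = 70077777775
step 8: 70077777775 = 7·10^10 + 7·10^7 + 7·10^6 + 7·10^5 + 7·10^4 + 7·10^3 + 7·10^2 + 7·10 + 5; sub 11 for 10: 7·11^11 + 7·11^7 + 7·11^6 + 7·11^5 + 7·11^4 + 7·11^3 + 7·11^2 + 7·11 + 5; = 1997331745491; G_9 = 1997331745491−1 = 1997331745490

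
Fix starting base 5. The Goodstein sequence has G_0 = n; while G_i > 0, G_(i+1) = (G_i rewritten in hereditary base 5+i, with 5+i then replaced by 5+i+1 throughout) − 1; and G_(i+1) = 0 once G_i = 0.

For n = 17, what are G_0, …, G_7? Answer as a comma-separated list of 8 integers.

17, 19, 21, 23, 24, 25, 26, 27

[0] 17 ≡ 3·5 + 2 (base 5). Lift 6: 20. −1: 19.
[1] 19 ≡ 3·6 + 1 (base 6). Lift 7: 22. −1: 21.
[2] 21 ≡ 3·7 (base 7). Lift 8: 24. −1: 23.
[3] 23 ≡ 2·8 + 7 (base 8). Lift 9: 25. −1: 24.
[4] 24 ≡ 2·9 + 6 (base 9). Lift 10: 26. −1: 25.
[5] 25 ≡ 2·10 + 5 (base 10). Lift 11: 27. −1: 26.
[6] 26 ≡ 2·11 + 4 (base 11). Lift 12: 28. −1: 27.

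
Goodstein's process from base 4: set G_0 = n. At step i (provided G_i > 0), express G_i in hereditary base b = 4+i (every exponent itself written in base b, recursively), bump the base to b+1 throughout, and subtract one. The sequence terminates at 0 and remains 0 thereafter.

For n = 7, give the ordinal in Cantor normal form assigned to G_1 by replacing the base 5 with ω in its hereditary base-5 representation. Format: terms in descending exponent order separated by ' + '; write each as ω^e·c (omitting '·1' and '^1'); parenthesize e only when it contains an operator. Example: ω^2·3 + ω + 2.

ω + 2

G_0 = 7. HB_4(7) = 4 + 3. Bump = 8. G_1 = 7.
G_1 = 7. HB_5(7) = 5 + 2. Bump = 8. G_2 = 7.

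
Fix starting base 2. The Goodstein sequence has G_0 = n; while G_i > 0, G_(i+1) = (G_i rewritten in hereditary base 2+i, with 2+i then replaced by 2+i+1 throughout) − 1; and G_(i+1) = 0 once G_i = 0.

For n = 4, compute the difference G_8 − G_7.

38

step 0: 4 = 2^2; sub 3 for 2: 3^3; = 27; G_1 = 27−1 = 26
step 1: 26 = 2·3^2 + 2·3 + 2; sub 4 for 3: 2·4^2 + 2·4 + 2; = 42; G_2 = 42−1 = 41
step 2: 41 = 2·4^2 + 2·4 + 1; sub 5 for 4: 2·5^2 + 2·5 + 1; = 61; G_3 = 61−1 = 60
step 3: 60 = 2·5^2 + 2·5; sub 6 for 5: 2·6^2 + 2·6; = 84; G_4 = 84−1 = 83
step 4: 83 = 2·6^2 + 6 + 5; sub 7 for 6: 2·7^2 + 7 + 5; = 110; G_5 = 110−1 = 109
step 5: 109 = 2·7^2 + 7 + 4; sub 8 for 7: 2·8^2 + 8 + 4; = 140; G_6 = 140−1 = 139
step 6: 139 = 2·8^2 + 8 + 3; sub 9 for 8: 2·9^2 + 9 + 3; = 174; G_7 = 174−1 = 173
step 7: 173 = 2·9^2 + 9 + 2; sub 10 for 9: 2·10^2 + 10 + 2; = 212; G_8 = 212−1 = 211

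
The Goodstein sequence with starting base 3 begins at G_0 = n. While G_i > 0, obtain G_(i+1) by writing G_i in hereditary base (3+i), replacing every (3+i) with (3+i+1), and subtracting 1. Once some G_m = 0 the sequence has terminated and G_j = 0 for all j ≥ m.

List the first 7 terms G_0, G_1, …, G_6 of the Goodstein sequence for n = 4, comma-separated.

base 3: 4 = 3 + 1; at 4: 4 + 1 = 5; next = 4
base 4: 4 = 4; at 5: 5 = 5; next = 4
base 5: 4 = 4; at 6: 4 = 4; next = 3
base 6: 3 = 3; at 7: 3 = 3; next = 2
base 7: 2 = 2; at 8: 2 = 2; next = 1
base 8: 1 = 1; at 9: 1 = 1; next = 0

4, 4, 4, 3, 2, 1, 0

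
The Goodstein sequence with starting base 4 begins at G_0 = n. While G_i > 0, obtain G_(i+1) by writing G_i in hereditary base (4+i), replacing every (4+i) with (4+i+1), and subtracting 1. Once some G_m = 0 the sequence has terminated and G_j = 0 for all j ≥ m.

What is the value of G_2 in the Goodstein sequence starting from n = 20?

39

i=0: 20 = 4^2 + 4 (b=4); 4→5: 5^2 + 5 = 30; 30−1 = 29
i=1: 29 = 5^2 + 4 (b=5); 5→6: 6^2 + 4 = 40; 40−1 = 39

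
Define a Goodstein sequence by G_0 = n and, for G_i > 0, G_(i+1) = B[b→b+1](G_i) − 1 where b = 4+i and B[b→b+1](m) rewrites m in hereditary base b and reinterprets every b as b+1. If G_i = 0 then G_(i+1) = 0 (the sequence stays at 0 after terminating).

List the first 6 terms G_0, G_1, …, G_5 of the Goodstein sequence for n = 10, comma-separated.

base 4: 10 = 2·4 + 2; at 5: 2·5 + 2 = 12; next = 11
base 5: 11 = 2·5 + 1; at 6: 2·6 + 1 = 13; next = 12
base 6: 12 = 2·6; at 7: 2·7 = 14; next = 13
base 7: 13 = 7 + 6; at 8: 8 + 6 = 14; next = 13
base 8: 13 = 8 + 5; at 9: 9 + 5 = 14; next = 13

10, 11, 12, 13, 13, 13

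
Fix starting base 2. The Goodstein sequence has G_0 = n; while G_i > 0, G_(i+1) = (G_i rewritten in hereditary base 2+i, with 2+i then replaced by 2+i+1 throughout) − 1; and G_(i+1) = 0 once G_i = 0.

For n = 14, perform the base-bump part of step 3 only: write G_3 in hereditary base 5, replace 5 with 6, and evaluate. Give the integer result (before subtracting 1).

326592

[0] 14 ≡ 2^(2 + 1) + 2^2 + 2 (base 2). Lift 3: 111. −1: 110.
[1] 110 ≡ 3^(3 + 1) + 3^3 + 2 (base 3). Lift 4: 1282. −1: 1281.
[2] 1281 ≡ 4^(4 + 1) + 4^4 + 1 (base 4). Lift 5: 18751. −1: 18750.
[3] 18750 ≡ 5^(5 + 1) + 5^5 (base 5). Lift 6: 326592. −1: 326591.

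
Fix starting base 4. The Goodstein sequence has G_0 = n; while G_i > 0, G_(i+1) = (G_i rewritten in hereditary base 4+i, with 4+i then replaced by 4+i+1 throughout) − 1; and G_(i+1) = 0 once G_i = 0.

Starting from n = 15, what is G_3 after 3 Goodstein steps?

step 0: 15 = 3·4 + 3; sub 5 for 4: 3·5 + 3; = 18; G_1 = 18−1 = 17
step 1: 17 = 3·5 + 2; sub 6 for 5: 3·6 + 2; = 20; G_2 = 20−1 = 19
step 2: 19 = 3·6 + 1; sub 7 for 6: 3·7 + 1; = 22; G_3 = 22−1 = 21
step 3: 21 = 3·7; sub 8 for 7: 3·8; = 24; G_4 = 24−1 = 23

21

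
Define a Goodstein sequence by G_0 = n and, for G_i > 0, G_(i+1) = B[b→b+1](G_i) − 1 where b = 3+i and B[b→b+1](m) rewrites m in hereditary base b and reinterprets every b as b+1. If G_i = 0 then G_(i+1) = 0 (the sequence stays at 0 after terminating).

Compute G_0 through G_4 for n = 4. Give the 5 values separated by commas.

4, 4, 4, 3, 2

step 0: 4 = 3 + 1; sub 4 for 3: 4 + 1; = 5; G_1 = 5−1 = 4
step 1: 4 = 4; sub 5 for 4: 5; = 5; G_2 = 5−1 = 4
step 2: 4 = 4; sub 6 for 5: 4; = 4; G_3 = 4−1 = 3
step 3: 3 = 3; sub 7 for 6: 3; = 3; G_4 = 3−1 = 2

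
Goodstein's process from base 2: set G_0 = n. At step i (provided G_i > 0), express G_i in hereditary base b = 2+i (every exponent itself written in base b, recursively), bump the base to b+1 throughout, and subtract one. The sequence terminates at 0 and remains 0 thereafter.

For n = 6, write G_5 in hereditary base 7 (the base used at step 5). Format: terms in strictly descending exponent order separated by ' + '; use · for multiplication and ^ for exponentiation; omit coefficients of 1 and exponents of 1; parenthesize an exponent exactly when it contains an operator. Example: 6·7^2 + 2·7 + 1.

5·7^5 + 5·7^4 + 5·7^3 + 5·7^2 + 5·7 + 4

6 —HB2→ 2^2 + 2 —bump→ 3^3 + 3 = 30 —(−1)→ 29
29 —HB3→ 3^3 + 2 —bump→ 4^4 + 2 = 258 —(−1)→ 257
257 —HB4→ 4^4 + 1 —bump→ 5^5 + 1 = 3126 —(−1)→ 3125
3125 —HB5→ 5^5 —bump→ 6^6 = 46656 —(−1)→ 46655
46655 —HB6→ 5·6^5 + 5·6^4 + 5·6^3 + 5·6^2 + 5·6 + 5 —bump→ 5·7^5 + 5·7^4 + 5·7^3 + 5·7^2 + 5·7 + 5 = 98040 —(−1)→ 98039
98039 —HB7→ 5·7^5 + 5·7^4 + 5·7^3 + 5·7^2 + 5·7 + 4 —bump→ 5·8^5 + 5·8^4 + 5·8^3 + 5·8^2 + 5·8 + 4 = 187244 —(−1)→ 187243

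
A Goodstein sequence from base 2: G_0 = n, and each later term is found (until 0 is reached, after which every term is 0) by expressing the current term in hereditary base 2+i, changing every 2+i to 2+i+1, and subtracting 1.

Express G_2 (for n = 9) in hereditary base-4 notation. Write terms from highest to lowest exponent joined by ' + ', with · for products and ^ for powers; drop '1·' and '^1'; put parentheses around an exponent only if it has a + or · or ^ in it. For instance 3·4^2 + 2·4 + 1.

3·4^4 + 3·4^3 + 3·4^2 + 3·4 + 3

i=0: 9 = 2^(2 + 1) + 1 (b=2); 2→3: 3^(3 + 1) + 1 = 82; 82−1 = 81
i=1: 81 = 3^(3 + 1) (b=3); 3→4: 4^(4 + 1) = 1024; 1024−1 = 1023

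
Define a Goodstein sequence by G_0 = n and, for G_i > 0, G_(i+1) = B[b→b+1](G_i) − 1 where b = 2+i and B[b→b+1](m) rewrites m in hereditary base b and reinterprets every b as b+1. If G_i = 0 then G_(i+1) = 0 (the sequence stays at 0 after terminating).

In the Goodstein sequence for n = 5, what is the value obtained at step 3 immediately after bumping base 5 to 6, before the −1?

776

G_0 = 5. HB_2(5) = 2^2 + 1. Bump = 28. G_1 = 27.
G_1 = 27. HB_3(27) = 3^3. Bump = 256. G_2 = 255.
G_2 = 255. HB_4(255) = 3·4^3 + 3·4^2 + 3·4 + 3. Bump = 468. G_3 = 467.
G_3 = 467. HB_5(467) = 3·5^3 + 3·5^2 + 3·5 + 2. Bump = 776. G_4 = 775.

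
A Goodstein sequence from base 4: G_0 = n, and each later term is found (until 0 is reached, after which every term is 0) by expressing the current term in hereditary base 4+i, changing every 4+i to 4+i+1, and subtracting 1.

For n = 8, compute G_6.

9

G_0 = 8. HB_4(8) = 2·4. Bump = 10. G_1 = 9.
G_1 = 9. HB_5(9) = 5 + 4. Bump = 10. G_2 = 9.
G_2 = 9. HB_6(9) = 6 + 3. Bump = 10. G_3 = 9.
G_3 = 9. HB_7(9) = 7 + 2. Bump = 10. G_4 = 9.
G_4 = 9. HB_8(9) = 8 + 1. Bump = 10. G_5 = 9.
G_5 = 9. HB_9(9) = 9. Bump = 10. G_6 = 9.
G_6 = 9. HB_10(9) = 9. Bump = 9. G_7 = 8.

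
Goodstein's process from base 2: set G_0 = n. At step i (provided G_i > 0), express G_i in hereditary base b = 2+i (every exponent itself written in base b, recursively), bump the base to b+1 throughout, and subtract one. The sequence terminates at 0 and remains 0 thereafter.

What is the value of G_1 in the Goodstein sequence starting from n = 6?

G_0=6  [base 2] 2^2 + 2  →[2↦3]→  3^3 + 3 = 30  −1 ⇒ G_1=29
G_1=29  [base 3] 3^3 + 2  →[3↦4]→  4^4 + 2 = 258  −1 ⇒ G_2=257

29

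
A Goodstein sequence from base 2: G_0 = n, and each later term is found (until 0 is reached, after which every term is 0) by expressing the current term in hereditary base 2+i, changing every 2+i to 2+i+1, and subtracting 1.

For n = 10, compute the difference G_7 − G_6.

1853361269

base 2: 10 = 2^(2 + 1) + 2; at 3: 3^(3 + 1) + 3 = 84; next = 83
base 3: 83 = 3^(3 + 1) + 2; at 4: 4^(4 + 1) + 2 = 1026; next = 1025
base 4: 1025 = 4^(4 + 1) + 1; at 5: 5^(5 + 1) + 1 = 15626; next = 15625
base 5: 15625 = 5^(5 + 1); at 6: 6^(6 + 1) = 279936; next = 279935
base 6: 279935 = 5·6^6 + 5·6^5 + 5·6^4 + 5·6^3 + 5·6^2 + 5·6 + 5; at 7: 5·7^7 + 5·7^5 + 5·7^4 + 5·7^3 + 5·7^2 + 5·7 + 5 = 4215755; next = 4215754
base 7: 4215754 = 5·7^7 + 5·7^5 + 5·7^4 + 5·7^3 + 5·7^2 + 5·7 + 4; at 8: 5·8^8 + 5·8^5 + 5·8^4 + 5·8^3 + 5·8^2 + 5·8 + 4 = 84073324; next = 84073323
base 8: 84073323 = 5·8^8 + 5·8^5 + 5·8^4 + 5·8^3 + 5·8^2 + 5·8 + 3; at 9: 5·9^9 + 5·9^5 + 5·9^4 + 5·9^3 + 5·9^2 + 5·9 + 3 = 1937434593; next = 1937434592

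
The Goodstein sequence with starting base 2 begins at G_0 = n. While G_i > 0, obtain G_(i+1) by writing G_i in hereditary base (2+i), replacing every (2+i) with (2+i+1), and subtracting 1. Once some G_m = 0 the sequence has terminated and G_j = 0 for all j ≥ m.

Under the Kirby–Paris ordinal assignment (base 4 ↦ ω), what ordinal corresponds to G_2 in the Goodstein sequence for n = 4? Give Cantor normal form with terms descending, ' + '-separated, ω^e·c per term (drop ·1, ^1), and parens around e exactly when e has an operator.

G_0=4  [base 2] 2^2  →[2↦3]→  3^3 = 27  −1 ⇒ G_1=26
G_1=26  [base 3] 2·3^2 + 2·3 + 2  →[3↦4]→  2·4^2 + 2·4 + 2 = 42  −1 ⇒ G_2=41
G_2=41  [base 4] 2·4^2 + 2·4 + 1  →[4↦5]→  2·5^2 + 2·5 + 1 = 61  −1 ⇒ G_3=60

ω^2·2 + ω·2 + 1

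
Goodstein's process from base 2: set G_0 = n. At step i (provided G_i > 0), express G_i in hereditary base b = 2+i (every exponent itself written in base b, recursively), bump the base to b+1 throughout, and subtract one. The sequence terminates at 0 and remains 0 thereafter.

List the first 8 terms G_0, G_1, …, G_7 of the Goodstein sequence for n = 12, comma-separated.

12, 107, 1065, 15685, 280019, 5764910, 134217867, 3486784574

base 2: 12 = 2^(2 + 1) + 2^2; at 3: 3^(3 + 1) + 3^3 = 108; next = 107
base 3: 107 = 3^(3 + 1) + 2·3^2 + 2·3 + 2; at 4: 4^(4 + 1) + 2·4^2 + 2·4 + 2 = 1066; next = 1065
base 4: 1065 = 4^(4 + 1) + 2·4^2 + 2·4 + 1; at 5: 5^(5 + 1) + 2·5^2 + 2·5 + 1 = 15686; next = 15685
base 5: 15685 = 5^(5 + 1) + 2·5^2 + 2·5; at 6: 6^(6 + 1) + 2·6^2 + 2·6 = 280020; next = 280019
base 6: 280019 = 6^(6 + 1) + 2·6^2 + 6 + 5; at 7: 7^(7 + 1) + 2·7^2 + 7 + 5 = 5764911; next = 5764910
base 7: 5764910 = 7^(7 + 1) + 2·7^2 + 7 + 4; at 8: 8^(8 + 1) + 2·8^2 + 8 + 4 = 134217868; next = 134217867
base 8: 134217867 = 8^(8 + 1) + 2·8^2 + 8 + 3; at 9: 9^(9 + 1) + 2·9^2 + 9 + 3 = 3486784575; next = 3486784574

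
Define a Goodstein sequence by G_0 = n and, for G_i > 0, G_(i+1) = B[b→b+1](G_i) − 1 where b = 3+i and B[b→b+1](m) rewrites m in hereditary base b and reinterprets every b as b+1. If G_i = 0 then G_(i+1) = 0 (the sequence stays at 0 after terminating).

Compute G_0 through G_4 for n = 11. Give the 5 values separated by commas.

11, 17, 25, 35, 39

i=0: 11 = 3^2 + 2 (b=3); 3→4: 4^2 + 2 = 18; 18−1 = 17
i=1: 17 = 4^2 + 1 (b=4); 4→5: 5^2 + 1 = 26; 26−1 = 25
i=2: 25 = 5^2 (b=5); 5→6: 6^2 = 36; 36−1 = 35
i=3: 35 = 5·6 + 5 (b=6); 6→7: 5·7 + 5 = 40; 40−1 = 39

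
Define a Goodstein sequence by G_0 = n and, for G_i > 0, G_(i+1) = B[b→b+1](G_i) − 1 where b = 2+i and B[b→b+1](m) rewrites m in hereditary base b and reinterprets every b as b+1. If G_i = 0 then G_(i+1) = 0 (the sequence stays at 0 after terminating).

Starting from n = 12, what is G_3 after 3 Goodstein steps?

i=0: 12 = 2^(2 + 1) + 2^2 (b=2); 2→3: 3^(3 + 1) + 3^3 = 108; 108−1 = 107
i=1: 107 = 3^(3 + 1) + 2·3^2 + 2·3 + 2 (b=3); 3→4: 4^(4 + 1) + 2·4^2 + 2·4 + 2 = 1066; 1066−1 = 1065
i=2: 1065 = 4^(4 + 1) + 2·4^2 + 2·4 + 1 (b=4); 4→5: 5^(5 + 1) + 2·5^2 + 2·5 + 1 = 15686; 15686−1 = 15685
i=3: 15685 = 5^(5 + 1) + 2·5^2 + 2·5 (b=5); 5→6: 6^(6 + 1) + 2·6^2 + 2·6 = 280020; 280020−1 = 280019

15685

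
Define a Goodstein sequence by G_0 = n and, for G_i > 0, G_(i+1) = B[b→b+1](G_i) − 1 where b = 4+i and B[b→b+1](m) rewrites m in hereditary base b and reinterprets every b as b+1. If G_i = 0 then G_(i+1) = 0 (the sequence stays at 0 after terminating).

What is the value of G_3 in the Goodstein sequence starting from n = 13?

18

step 0: 13 = 3·4 + 1; sub 5 for 4: 3·5 + 1; = 16; G_1 = 16−1 = 15
step 1: 15 = 3·5; sub 6 for 5: 3·6; = 18; G_2 = 18−1 = 17
step 2: 17 = 2·6 + 5; sub 7 for 6: 2·7 + 5; = 19; G_3 = 19−1 = 18
step 3: 18 = 2·7 + 4; sub 8 for 7: 2·8 + 4; = 20; G_4 = 20−1 = 19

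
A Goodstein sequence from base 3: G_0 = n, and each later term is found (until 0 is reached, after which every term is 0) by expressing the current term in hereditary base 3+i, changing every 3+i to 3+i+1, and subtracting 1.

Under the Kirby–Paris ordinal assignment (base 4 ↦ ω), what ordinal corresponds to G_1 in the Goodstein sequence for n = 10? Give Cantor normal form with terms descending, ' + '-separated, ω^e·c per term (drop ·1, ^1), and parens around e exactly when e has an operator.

ω^2

i=0: 10 = 3^2 + 1 (b=3); 3→4: 4^2 + 1 = 17; 17−1 = 16
i=1: 16 = 4^2 (b=4); 4→5: 5^2 = 25; 25−1 = 24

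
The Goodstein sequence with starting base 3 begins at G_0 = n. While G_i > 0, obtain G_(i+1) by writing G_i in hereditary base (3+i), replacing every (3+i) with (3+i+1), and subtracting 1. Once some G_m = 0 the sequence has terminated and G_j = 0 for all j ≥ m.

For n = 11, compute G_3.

35

(0) 11|_3 = 3^2 + 2 ↦ 4^2 + 2|_4 = 18 ⇒ 17
(1) 17|_4 = 4^2 + 1 ↦ 5^2 + 1|_5 = 26 ⇒ 25
(2) 25|_5 = 5^2 ↦ 6^2|_6 = 36 ⇒ 35
(3) 35|_6 = 5·6 + 5 ↦ 5·7 + 5|_7 = 40 ⇒ 39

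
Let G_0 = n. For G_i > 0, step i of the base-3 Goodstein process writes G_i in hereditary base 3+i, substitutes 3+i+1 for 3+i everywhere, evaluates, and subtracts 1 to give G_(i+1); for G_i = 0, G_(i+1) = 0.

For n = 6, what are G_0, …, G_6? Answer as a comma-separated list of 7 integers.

6 —HB3→ 2·3 —bump→ 2·4 = 8 —(−1)→ 7
7 —HB4→ 4 + 3 —bump→ 5 + 3 = 8 —(−1)→ 7
7 —HB5→ 5 + 2 —bump→ 6 + 2 = 8 —(−1)→ 7
7 —HB6→ 6 + 1 —bump→ 7 + 1 = 8 —(−1)→ 7
7 —HB7→ 7 —bump→ 8 = 8 —(−1)→ 7
7 —HB8→ 7 —bump→ 7 = 7 —(−1)→ 6

6, 7, 7, 7, 7, 7, 6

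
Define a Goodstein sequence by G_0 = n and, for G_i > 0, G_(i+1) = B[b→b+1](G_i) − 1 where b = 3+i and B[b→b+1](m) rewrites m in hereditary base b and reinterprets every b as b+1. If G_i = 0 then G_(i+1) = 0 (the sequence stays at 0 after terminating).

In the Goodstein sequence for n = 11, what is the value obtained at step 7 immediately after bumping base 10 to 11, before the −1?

56

base 3: 11 = 3^2 + 2; at 4: 4^2 + 2 = 18; next = 17
base 4: 17 = 4^2 + 1; at 5: 5^2 + 1 = 26; next = 25
base 5: 25 = 5^2; at 6: 6^2 = 36; next = 35
base 6: 35 = 5·6 + 5; at 7: 5·7 + 5 = 40; next = 39
base 7: 39 = 5·7 + 4; at 8: 5·8 + 4 = 44; next = 43
base 8: 43 = 5·8 + 3; at 9: 5·9 + 3 = 48; next = 47
base 9: 47 = 5·9 + 2; at 10: 5·10 + 2 = 52; next = 51
base 10: 51 = 5·10 + 1; at 11: 5·11 + 1 = 56; next = 55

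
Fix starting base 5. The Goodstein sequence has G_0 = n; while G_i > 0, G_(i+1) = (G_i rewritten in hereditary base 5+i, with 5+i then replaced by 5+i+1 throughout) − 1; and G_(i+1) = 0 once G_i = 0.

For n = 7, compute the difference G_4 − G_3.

7 —HB5→ 5 + 2 —bump→ 6 + 2 = 8 —(−1)→ 7
7 —HB6→ 6 + 1 —bump→ 7 + 1 = 8 —(−1)→ 7
7 —HB7→ 7 —bump→ 8 = 8 —(−1)→ 7
7 —HB8→ 7 —bump→ 7 = 7 —(−1)→ 6

-1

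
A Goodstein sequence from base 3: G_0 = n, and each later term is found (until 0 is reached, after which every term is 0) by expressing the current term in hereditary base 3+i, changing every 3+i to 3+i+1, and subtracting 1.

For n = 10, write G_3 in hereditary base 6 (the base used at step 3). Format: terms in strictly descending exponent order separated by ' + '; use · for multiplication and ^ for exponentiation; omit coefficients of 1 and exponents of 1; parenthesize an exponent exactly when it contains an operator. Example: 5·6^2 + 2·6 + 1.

i=0: 10 = 3^2 + 1 (b=3); 3→4: 4^2 + 1 = 17; 17−1 = 16
i=1: 16 = 4^2 (b=4); 4→5: 5^2 = 25; 25−1 = 24
i=2: 24 = 4·5 + 4 (b=5); 5→6: 4·6 + 4 = 28; 28−1 = 27

4·6 + 3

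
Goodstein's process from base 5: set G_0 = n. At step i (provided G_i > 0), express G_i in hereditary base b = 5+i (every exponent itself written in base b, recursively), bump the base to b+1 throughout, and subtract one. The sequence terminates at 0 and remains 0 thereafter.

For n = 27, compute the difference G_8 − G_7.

G_0=27  [base 5] 5^2 + 2  →[5↦6]→  6^2 + 2 = 38  −1 ⇒ G_1=37
G_1=37  [base 6] 6^2 + 1  →[6↦7]→  7^2 + 1 = 50  −1 ⇒ G_2=49
G_2=49  [base 7] 7^2  →[7↦8]→  8^2 = 64  −1 ⇒ G_3=63
G_3=63  [base 8] 7·8 + 7  →[8↦9]→  7·9 + 7 = 70  −1 ⇒ G_4=69
G_4=69  [base 9] 7·9 + 6  →[9↦10]→  7·10 + 6 = 76  −1 ⇒ G_5=75
G_5=75  [base 10] 7·10 + 5  →[10↦11]→  7·11 + 5 = 82  −1 ⇒ G_6=81
G_6=81  [base 11] 7·11 + 4  →[11↦12]→  7·12 + 4 = 88  −1 ⇒ G_7=87
G_7=87  [base 12] 7·12 + 3  →[12↦13]→  7·13 + 3 = 94  −1 ⇒ G_8=93

6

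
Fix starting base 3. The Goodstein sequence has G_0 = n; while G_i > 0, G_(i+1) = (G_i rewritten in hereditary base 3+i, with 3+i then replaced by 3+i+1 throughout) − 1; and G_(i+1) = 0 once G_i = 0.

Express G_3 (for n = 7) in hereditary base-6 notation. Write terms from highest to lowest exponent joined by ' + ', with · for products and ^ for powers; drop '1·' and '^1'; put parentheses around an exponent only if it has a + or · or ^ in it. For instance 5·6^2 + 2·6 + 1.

G_0 = 7. HB_3(7) = 2·3 + 1. Bump = 9. G_1 = 8.
G_1 = 8. HB_4(8) = 2·4. Bump = 10. G_2 = 9.
G_2 = 9. HB_5(9) = 5 + 4. Bump = 10. G_3 = 9.

6 + 3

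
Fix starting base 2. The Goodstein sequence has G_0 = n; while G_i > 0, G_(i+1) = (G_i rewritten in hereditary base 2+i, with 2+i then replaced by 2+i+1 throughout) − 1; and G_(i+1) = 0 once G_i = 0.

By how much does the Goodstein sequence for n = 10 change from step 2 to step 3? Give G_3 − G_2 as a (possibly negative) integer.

14600

G_0 = 10. HB_2(10) = 2^(2 + 1) + 2. Bump = 84. G_1 = 83.
G_1 = 83. HB_3(83) = 3^(3 + 1) + 2. Bump = 1026. G_2 = 1025.
G_2 = 1025. HB_4(1025) = 4^(4 + 1) + 1. Bump = 15626. G_3 = 15625.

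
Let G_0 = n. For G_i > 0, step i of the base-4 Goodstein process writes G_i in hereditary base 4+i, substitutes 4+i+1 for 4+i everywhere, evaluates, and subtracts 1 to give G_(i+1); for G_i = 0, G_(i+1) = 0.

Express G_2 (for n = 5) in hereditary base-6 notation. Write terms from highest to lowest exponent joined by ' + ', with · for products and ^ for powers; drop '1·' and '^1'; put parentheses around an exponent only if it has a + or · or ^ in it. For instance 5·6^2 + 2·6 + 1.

5

G_0=5  [base 4] 4 + 1  →[4↦5]→  5 + 1 = 6  −1 ⇒ G_1=5
G_1=5  [base 5] 5  →[5↦6]→  6 = 6  −1 ⇒ G_2=5
G_2=5  [base 6] 5  →[6↦7]→  5 = 5  −1 ⇒ G_3=4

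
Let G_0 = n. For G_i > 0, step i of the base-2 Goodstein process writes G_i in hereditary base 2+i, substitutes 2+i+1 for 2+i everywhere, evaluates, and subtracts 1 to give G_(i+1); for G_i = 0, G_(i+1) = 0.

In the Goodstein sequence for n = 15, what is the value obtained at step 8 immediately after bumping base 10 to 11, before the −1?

3138578427935

G_0=15  [base 2] 2^(2 + 1) + 2^2 + 2 + 1  →[2↦3]→  3^(3 + 1) + 3^3 + 3 + 1 = 112  −1 ⇒ G_1=111
G_1=111  [base 3] 3^(3 + 1) + 3^3 + 3  →[3↦4]→  4^(4 + 1) + 4^4 + 4 = 1284  −1 ⇒ G_2=1283
G_2=1283  [base 4] 4^(4 + 1) + 4^4 + 3  →[4↦5]→  5^(5 + 1) + 5^5 + 3 = 18753  −1 ⇒ G_3=18752
G_3=18752  [base 5] 5^(5 + 1) + 5^5 + 2  →[5↦6]→  6^(6 + 1) + 6^6 + 2 = 326594  −1 ⇒ G_4=326593
G_4=326593  [base 6] 6^(6 + 1) + 6^6 + 1  →[6↦7]→  7^(7 + 1) + 7^7 + 1 = 6588345  −1 ⇒ G_5=6588344
G_5=6588344  [base 7] 7^(7 + 1) + 7^7  →[7↦8]→  8^(8 + 1) + 8^8 = 150994944  −1 ⇒ G_6=150994943
G_6=150994943  [base 8] 8^(8 + 1) + 7·8^7 + 7·8^6 + 7·8^5 + 7·8^4 + 7·8^3 + 7·8^2 + 7·8 + 7  →[8↦9]→  9^(9 + 1) + 7·9^7 + 7·9^6 + 7·9^5 + 7·9^4 + 7·9^3 + 7·9^2 + 7·9 + 7 = 3524450281  −1 ⇒ G_7=3524450280
G_7=3524450280  [base 9] 9^(9 + 1) + 7·9^7 + 7·9^6 + 7·9^5 + 7·9^4 + 7·9^3 + 7·9^2 + 7·9 + 6  →[9↦10]→  10^(10 + 1) + 7·10^7 + 7·10^6 + 7·10^5 + 7·10^4 + 7·10^3 + 7·10^2 + 7·10 + 6 = 100077777776  −1 ⇒ G_8=100077777775
G_8=100077777775  [base 10] 10^(10 + 1) + 7·10^7 + 7·10^6 + 7·10^5 + 7·10^4 + 7·10^3 + 7·10^2 + 7·10 + 5  →[10↦11]→  11^(11 + 1) + 7·11^7 + 7·11^6 + 7·11^5 + 7·11^4 + 7·11^3 + 7·11^2 + 7·11 + 5 = 3138578427935  −1 ⇒ G_9=3138578427934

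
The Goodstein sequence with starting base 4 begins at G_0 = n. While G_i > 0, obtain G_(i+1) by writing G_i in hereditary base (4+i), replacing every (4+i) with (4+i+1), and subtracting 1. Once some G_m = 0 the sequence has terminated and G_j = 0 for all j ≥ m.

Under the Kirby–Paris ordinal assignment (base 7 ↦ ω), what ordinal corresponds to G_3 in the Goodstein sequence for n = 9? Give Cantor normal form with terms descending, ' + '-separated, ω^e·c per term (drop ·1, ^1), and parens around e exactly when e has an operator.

ω + 4

G_0 = 9. HB_4(9) = 2·4 + 1. Bump = 11. G_1 = 10.
G_1 = 10. HB_5(10) = 2·5. Bump = 12. G_2 = 11.
G_2 = 11. HB_6(11) = 6 + 5. Bump = 12. G_3 = 11.
G_3 = 11. HB_7(11) = 7 + 4. Bump = 12. G_4 = 11.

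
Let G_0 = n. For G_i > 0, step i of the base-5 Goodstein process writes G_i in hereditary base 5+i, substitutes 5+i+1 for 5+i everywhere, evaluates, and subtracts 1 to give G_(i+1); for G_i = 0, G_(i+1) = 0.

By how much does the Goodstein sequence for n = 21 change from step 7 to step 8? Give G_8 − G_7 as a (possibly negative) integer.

(0) 21|_5 = 4·5 + 1 ↦ 4·6 + 1|_6 = 25 ⇒ 24
(1) 24|_6 = 4·6 ↦ 4·7|_7 = 28 ⇒ 27
(2) 27|_7 = 3·7 + 6 ↦ 3·8 + 6|_8 = 30 ⇒ 29
(3) 29|_8 = 3·8 + 5 ↦ 3·9 + 5|_9 = 32 ⇒ 31
(4) 31|_9 = 3·9 + 4 ↦ 3·10 + 4|_10 = 34 ⇒ 33
(5) 33|_10 = 3·10 + 3 ↦ 3·11 + 3|_11 = 36 ⇒ 35
(6) 35|_11 = 3·11 + 2 ↦ 3·12 + 2|_12 = 38 ⇒ 37
(7) 37|_12 = 3·12 + 1 ↦ 3·13 + 1|_13 = 40 ⇒ 39

2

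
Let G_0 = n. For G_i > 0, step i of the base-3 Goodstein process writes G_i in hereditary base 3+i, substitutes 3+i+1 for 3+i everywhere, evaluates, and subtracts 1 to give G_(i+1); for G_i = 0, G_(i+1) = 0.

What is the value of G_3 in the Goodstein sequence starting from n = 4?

[0] 4 ≡ 3 + 1 (base 3). Lift 4: 5. −1: 4.
[1] 4 ≡ 4 (base 4). Lift 5: 5. −1: 4.
[2] 4 ≡ 4 (base 5). Lift 6: 4. −1: 3.
[3] 3 ≡ 3 (base 6). Lift 7: 3. −1: 2.

3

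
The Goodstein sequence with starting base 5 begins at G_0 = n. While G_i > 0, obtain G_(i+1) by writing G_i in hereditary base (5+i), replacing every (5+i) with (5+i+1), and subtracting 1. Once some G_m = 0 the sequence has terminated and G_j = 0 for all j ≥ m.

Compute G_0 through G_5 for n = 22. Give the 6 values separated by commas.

i=0: 22 = 4·5 + 2 (b=5); 5→6: 4·6 + 2 = 26; 26−1 = 25
i=1: 25 = 4·6 + 1 (b=6); 6→7: 4·7 + 1 = 29; 29−1 = 28
i=2: 28 = 4·7 (b=7); 7→8: 4·8 = 32; 32−1 = 31
i=3: 31 = 3·8 + 7 (b=8); 8→9: 3·9 + 7 = 34; 34−1 = 33
i=4: 33 = 3·9 + 6 (b=9); 9→10: 3·10 + 6 = 36; 36−1 = 35

22, 25, 28, 31, 33, 35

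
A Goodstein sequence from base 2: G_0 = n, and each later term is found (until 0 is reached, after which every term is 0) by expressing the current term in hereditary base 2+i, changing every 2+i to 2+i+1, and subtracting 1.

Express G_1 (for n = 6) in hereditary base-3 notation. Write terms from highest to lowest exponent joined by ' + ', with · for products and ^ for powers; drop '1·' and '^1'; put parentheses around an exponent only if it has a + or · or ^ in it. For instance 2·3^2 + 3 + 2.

6 —HB2→ 2^2 + 2 —bump→ 3^3 + 3 = 30 —(−1)→ 29
29 —HB3→ 3^3 + 2 —bump→ 4^4 + 2 = 258 —(−1)→ 257

3^3 + 2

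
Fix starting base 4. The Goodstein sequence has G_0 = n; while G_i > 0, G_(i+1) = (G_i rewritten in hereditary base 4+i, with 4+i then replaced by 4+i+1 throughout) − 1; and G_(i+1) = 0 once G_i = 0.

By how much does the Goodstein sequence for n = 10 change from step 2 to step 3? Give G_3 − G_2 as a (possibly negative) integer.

G_0 = 10. HB_4(10) = 2·4 + 2. Bump = 12. G_1 = 11.
G_1 = 11. HB_5(11) = 2·5 + 1. Bump = 13. G_2 = 12.
G_2 = 12. HB_6(12) = 2·6. Bump = 14. G_3 = 13.

1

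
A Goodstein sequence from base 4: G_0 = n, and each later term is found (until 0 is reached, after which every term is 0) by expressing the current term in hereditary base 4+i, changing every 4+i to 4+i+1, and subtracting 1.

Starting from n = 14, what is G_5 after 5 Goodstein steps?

22

14 —HB4→ 3·4 + 2 —bump→ 3·5 + 2 = 17 —(−1)→ 16
16 —HB5→ 3·5 + 1 —bump→ 3·6 + 1 = 19 —(−1)→ 18
18 —HB6→ 3·6 —bump→ 3·7 = 21 —(−1)→ 20
20 —HB7→ 2·7 + 6 —bump→ 2·8 + 6 = 22 —(−1)→ 21
21 —HB8→ 2·8 + 5 —bump→ 2·9 + 5 = 23 —(−1)→ 22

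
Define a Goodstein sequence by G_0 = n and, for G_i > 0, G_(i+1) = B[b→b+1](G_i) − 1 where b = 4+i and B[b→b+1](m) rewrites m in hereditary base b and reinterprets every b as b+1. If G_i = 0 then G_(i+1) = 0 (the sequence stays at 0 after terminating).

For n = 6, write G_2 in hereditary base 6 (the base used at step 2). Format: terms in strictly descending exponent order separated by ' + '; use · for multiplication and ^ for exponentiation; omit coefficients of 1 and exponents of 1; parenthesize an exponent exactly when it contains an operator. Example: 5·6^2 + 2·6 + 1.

(0) 6|_4 = 4 + 2 ↦ 5 + 2|_5 = 7 ⇒ 6
(1) 6|_5 = 5 + 1 ↦ 6 + 1|_6 = 7 ⇒ 6
(2) 6|_6 = 6 ↦ 7|_7 = 7 ⇒ 6

6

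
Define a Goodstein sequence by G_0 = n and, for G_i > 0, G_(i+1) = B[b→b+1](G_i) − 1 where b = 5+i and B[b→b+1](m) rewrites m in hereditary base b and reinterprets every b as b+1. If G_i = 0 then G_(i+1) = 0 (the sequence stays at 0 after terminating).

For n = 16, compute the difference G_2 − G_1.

2

[0] 16 ≡ 3·5 + 1 (base 5). Lift 6: 19. −1: 18.
[1] 18 ≡ 3·6 (base 6). Lift 7: 21. −1: 20.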